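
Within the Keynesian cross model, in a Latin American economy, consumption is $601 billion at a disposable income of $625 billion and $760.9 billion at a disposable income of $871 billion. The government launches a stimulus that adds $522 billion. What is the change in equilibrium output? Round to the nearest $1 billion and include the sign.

MPC = ΔC/ΔYd = (760.9 − 601)/(871 − 625) = 159.9/246 = 0.65.
Spending multiplier = 1/(1 − MPC) = 1/(1 − 0.65) = 1/0.35 ≈ 2.857.
ΔY = k × ΔG = (+$522 billion) / 0.35 ≈ +$1,491 billion.

+$1,491 billion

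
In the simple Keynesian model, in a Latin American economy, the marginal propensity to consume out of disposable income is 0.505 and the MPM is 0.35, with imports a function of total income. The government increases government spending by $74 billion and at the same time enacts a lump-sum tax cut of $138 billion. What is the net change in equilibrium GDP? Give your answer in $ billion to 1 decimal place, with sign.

Expenditure multiplier = 1/(1 − c + m) = 1/(1 − 0.505 + 0.35) = 1/0.845 ≈ 1.183.
ΔG contributes k·ΔG = (+$74 billion) / 0.845 ≈ +$87.6 billion.
ΔT of −$138 billion changes first-round spending by −c·ΔT = +$69.69 billion, contributing k·(−c·ΔT) = (+$69.69 billion) / 0.845 ≈ +$82.5 billion.
Net ΔY = k(ΔG − c·ΔT) = (+$143.69 billion) / 0.845 ≈ +$170 billion.

+$170.0 billion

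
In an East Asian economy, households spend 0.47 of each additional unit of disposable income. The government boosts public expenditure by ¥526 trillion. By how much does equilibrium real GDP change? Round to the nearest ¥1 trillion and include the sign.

Expenditure multiplier = 1/(1 − MPC) = 1/(1 − 0.47) = 1/0.53 ≈ 1.887.
ΔY = k × ΔG = (+¥526 trillion) / 0.53 ≈ +¥992 trillion.

+¥992 trillion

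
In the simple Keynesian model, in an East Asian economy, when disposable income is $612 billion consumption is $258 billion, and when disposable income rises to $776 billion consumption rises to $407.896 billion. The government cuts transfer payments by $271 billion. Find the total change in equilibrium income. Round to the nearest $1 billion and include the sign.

−$2,880 billion

MPC = ΔC/ΔYd = (407.896 − 258)/(776 − 612) = 149.896/164 = 0.914.
The transfer change shifts disposable income by −$271 billion, so first-round consumption changes by c·ΔTR = 0.914 × (−$271 billion) = −$247.694 billion.
Expenditure multiplier = 1/(1 − MPC) = 1/(1 − 0.914) = 1/0.086 ≈ 11.628.
The transfer multiplier is c × k ≈ 10.628, so ΔY = k × (c·ΔTR) = (−$247.694 billion) / 0.086 ≈ −$2,880 billion.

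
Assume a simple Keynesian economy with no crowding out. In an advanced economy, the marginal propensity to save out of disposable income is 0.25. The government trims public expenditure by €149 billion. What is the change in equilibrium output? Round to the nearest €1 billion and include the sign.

MPC = 1 − MPS = 1 − 0.25 = 0.75.
Expenditure multiplier = 1/(1 − MPC) = 1/(1 − 0.75) = 1/0.25 = 4.
ΔY = k × ΔG = (−€149 billion) / 0.25 = −€596 billion.

−€596 billion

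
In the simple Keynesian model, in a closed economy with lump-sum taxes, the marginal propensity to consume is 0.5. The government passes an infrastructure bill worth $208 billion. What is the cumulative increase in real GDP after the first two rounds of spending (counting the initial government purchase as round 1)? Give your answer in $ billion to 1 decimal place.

Round 1 adds ΔG = $208 billion; each later round is MPC = 0.5 times the previous.
After 2 rounds: 208 + 104 = ΔG·(1 − c^2)/(1 − c) = 208 × (1 − 0.25)/0.5 = $312 billion.

$312.0 billion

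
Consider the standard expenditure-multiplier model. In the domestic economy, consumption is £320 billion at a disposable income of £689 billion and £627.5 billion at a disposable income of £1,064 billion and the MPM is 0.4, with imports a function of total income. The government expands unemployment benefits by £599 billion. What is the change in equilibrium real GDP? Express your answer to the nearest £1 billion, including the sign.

MPC = ΔC/ΔYd = (627.5 − 320)/(1,064 − 689) = 307.5/375 = 0.82.
The transfer change shifts disposable income by +£599 billion, so first-round consumption changes by c·ΔTR = 0.82 × (+£599 billion) = +£491.18 billion.
Expenditure multiplier = 1/(1 − c + m) = 1/(1 − 0.82 + 0.4) = 1/0.58 ≈ 1.724.
The transfer multiplier is c × k ≈ 1.414, so ΔY = k × (c·ΔTR) = (+£491.18 billion) / 0.58 ≈ +£847 billion.

+£847 billion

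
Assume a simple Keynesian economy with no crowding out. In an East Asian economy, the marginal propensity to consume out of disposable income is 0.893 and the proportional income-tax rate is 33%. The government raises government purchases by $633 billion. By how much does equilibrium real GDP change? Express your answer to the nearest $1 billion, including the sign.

+$1,576 billion

Expenditure multiplier = 1/(1 − c(1−t)) = 1/(1 − 0.893×0.67) = 1/0.40169 ≈ 2.489.
ΔY = k × ΔG = (+$633 billion) / 0.40169 ≈ +$1,576 billion.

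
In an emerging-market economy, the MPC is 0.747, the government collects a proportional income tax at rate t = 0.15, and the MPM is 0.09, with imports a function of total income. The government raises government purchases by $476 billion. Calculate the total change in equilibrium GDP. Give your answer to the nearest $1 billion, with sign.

+$1,046 billion

Government-spending multiplier = 1/(1 − c(1−t) + m) = 1/(1 − 0.747×0.85 + 0.09) = 1/0.45505 ≈ 2.198.
ΔY = k × ΔG = (+$476 billion) / 0.45505 ≈ +$1,046 billion.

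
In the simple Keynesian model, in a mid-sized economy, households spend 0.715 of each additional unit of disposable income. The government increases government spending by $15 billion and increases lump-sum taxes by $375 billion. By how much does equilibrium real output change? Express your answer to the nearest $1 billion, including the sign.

Expenditure multiplier = 1/(1 − MPC) = 1/(1 − 0.715) = 1/0.285 ≈ 3.509.
ΔG contributes k·ΔG = (+$15 billion) / 0.285 ≈ +$52.6 billion.
ΔT of +$375 billion changes first-round spending by −c·ΔT = −$268.125 billion, contributing k·(−c·ΔT) = (−$268.125 billion) / 0.285 ≈ −$940.8 billion.
Net ΔY = k(ΔG − c·ΔT) = (−$253.125 billion) / 0.285 ≈ −$888 billion.

−$888 billion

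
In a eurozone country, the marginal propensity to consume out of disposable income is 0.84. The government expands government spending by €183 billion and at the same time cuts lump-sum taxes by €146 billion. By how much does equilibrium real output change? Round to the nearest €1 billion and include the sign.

+€1,910 billion

Expenditure multiplier = 1/(1 − MPC) = 1/(1 − 0.84) = 1/0.16 = 6.25.
ΔG contributes k·ΔG = (+€183 billion) / 0.16 ≈ +€1,143.8 billion.
ΔT of −€146 billion changes first-round spending by −c·ΔT = +€122.64 billion, contributing k·(−c·ΔT) = (+€122.64 billion) / 0.16 = +€766.5 billion.
Net ΔY = k(ΔG − c·ΔT) = (+€305.64 billion) / 0.16 ≈ +€1,910 billion.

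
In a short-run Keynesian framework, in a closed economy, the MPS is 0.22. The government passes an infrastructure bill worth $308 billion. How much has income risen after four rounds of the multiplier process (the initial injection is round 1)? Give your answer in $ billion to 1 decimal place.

$881.8 billion

MPC = 1 − MPS = 1 − 0.22 = 0.78.
Round 1 adds ΔG = $308 billion; each later round is MPC = 0.78 times the previous.
After 4 rounds: 308 + 240.24 + 187.3872 + 146.162016 = ΔG·(1 − c^4)/(1 − c) = 308 × (1 − 0.37015056)/0.22 ≈ $881.8 billion.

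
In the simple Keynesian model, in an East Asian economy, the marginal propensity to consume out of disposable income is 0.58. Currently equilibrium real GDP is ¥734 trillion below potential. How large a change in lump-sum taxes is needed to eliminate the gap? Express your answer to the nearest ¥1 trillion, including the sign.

−¥532 trillion

Spending multiplier = 1/(1 − MPC) = 1/(1 − 0.58) = 1/0.42 ≈ 2.381.
Tax multiplier = −c·k = −0.58/0.42 ≈ −1.381. Need ΔY = +¥734 trillion, so ΔT = ΔY/(−c·k) = −(+¥734 trillion) × 0.42 / 0.58 ≈ −¥532 trillion.
The government should cut lump-sum taxes by ¥532 trillion.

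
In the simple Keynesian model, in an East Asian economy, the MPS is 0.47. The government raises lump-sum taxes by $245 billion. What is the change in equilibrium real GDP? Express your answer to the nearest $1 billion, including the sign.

−$276 billion

MPC = 1 − MPS = 1 − 0.47 = 0.53.
A lump-sum tax change of +$245 billion shifts disposable income by −$245 billion; first-round consumption changes by −c × ΔT = −0.53 × (+$245 billion) = −$129.85 billion.
Expenditure multiplier = 1/(1 − MPC) = 1/(1 − 0.53) = 1/0.47 ≈ 2.128.
The tax multiplier is −c × k ≈ −1.128, so ΔY = k × (−c·ΔT) = (−$129.85 billion) / 0.47 ≈ −$276 billion.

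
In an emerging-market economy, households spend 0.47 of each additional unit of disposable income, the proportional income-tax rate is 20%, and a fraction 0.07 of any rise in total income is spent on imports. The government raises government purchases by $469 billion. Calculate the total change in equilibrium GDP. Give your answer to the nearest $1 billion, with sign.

Expenditure multiplier = 1/(1 − c(1−t) + m) = 1/(1 − 0.47×0.8 + 0.07) = 1/0.694 ≈ 1.441.
ΔY = k × ΔG = (+$469 billion) / 0.694 ≈ +$676 billion.

+$676 billion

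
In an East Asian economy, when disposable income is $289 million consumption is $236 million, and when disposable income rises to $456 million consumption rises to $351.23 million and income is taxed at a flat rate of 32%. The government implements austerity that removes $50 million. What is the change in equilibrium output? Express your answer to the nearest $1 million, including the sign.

−$94 million

MPC = ΔC/ΔYd = (351.23 − 236)/(456 − 289) = 115.23/167 = 0.69.
Government-spending multiplier = 1/(1 − c(1−t)) = 1/(1 − 0.69×0.68) = 1/0.5308 ≈ 1.884.
ΔY = k × ΔG = (−$50 million) / 0.5308 ≈ −$94 million.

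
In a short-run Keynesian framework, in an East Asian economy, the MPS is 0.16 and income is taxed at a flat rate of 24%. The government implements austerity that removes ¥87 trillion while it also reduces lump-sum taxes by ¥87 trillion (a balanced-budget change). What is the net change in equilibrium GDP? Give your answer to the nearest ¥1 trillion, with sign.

MPC = 1 − MPS = 1 − 0.16 = 0.84.
Expenditure multiplier = 1/(1 − c(1−t)) = 1/(1 − 0.84×0.76) = 1/0.3616 ≈ 2.765.
ΔG contributes k·ΔG = (−¥87 trillion) / 0.3616 ≈ −¥240.6 trillion.
ΔT of −¥87 trillion changes first-round spending by −c·ΔT = +¥73.08 trillion, contributing k·(−c·ΔT) = (+¥73.08 trillion) / 0.3616 ≈ +¥202.1 trillion.
Net ΔY = k(ΔG − c·ΔT) = (−¥13.92 trillion) / 0.3616 ≈ −¥38 trillion.

−¥38 trillion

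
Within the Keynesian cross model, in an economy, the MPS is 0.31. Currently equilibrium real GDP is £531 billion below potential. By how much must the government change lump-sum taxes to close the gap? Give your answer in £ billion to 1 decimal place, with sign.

MPC = 1 − MPS = 1 − 0.31 = 0.69.
Spending multiplier = 1/(1 − MPC) = 1/(1 − 0.69) = 1/0.31 ≈ 3.226.
Tax multiplier = −c·k = −0.69/0.31 ≈ −2.226. Need ΔY = +£531 billion, so ΔT = ΔY/(−c·k) = −(+£531 billion) × 0.31 / 0.69 ≈ −£238.6 billion.
The government should cut lump-sum taxes by £238.6 billion.

−£238.6 billion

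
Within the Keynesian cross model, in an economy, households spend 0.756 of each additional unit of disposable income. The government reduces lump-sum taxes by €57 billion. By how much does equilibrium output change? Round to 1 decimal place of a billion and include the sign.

A lump-sum tax change of −€57 billion shifts disposable income by +€57 billion; first-round consumption changes by −c × ΔT = −0.756 × (−€57 billion) = +€43.092 billion.
Expenditure multiplier = 1/(1 − MPC) = 1/(1 − 0.756) = 1/0.244 ≈ 4.098.
The tax multiplier is −c × k ≈ −3.098, so ΔY = k × (−c·ΔT) = (+€43.092 billion) / 0.244 ≈ +€176.6 billion.

+€176.6 billion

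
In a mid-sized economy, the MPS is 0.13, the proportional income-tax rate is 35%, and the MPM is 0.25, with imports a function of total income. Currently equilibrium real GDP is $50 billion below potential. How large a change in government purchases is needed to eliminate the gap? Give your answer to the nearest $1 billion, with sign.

MPC = 1 − MPS = 1 − 0.13 = 0.87.
Spending multiplier = 1/(1 − c(1−t) + m) = 1/(1 − 0.87×0.65 + 0.25) = 1/0.6845 ≈ 1.461.
Need ΔY = +$50 billion, so ΔG = ΔY/k = (+$50 billion) × 0.6845 ≈ +$34 billion.
The government should increase government purchases by $34 billion.

+$34 billion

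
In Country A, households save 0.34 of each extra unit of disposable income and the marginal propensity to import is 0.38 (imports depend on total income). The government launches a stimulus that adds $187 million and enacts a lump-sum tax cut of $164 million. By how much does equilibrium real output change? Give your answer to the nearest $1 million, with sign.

MPC = 1 − MPS = 1 − 0.34 = 0.66.
Expenditure multiplier = 1/(1 − c + m) = 1/(1 − 0.66 + 0.38) = 1/0.72 ≈ 1.389.
ΔG contributes k·ΔG = (+$187 million) / 0.72 ≈ +$259.7 million.
ΔT of −$164 million changes first-round spending by −c·ΔT = +$108.24 million, contributing k·(−c·ΔT) = (+$108.24 million) / 0.72 ≈ +$150.3 million.
Net ΔY = k(ΔG − c·ΔT) = (+$295.24 million) / 0.72 ≈ +$410 million.

+$410 million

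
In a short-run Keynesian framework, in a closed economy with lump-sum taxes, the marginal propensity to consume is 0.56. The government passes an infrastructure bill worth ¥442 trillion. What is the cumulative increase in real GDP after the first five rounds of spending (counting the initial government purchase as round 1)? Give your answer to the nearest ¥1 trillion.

Round 1 adds ΔG = ¥442 trillion; each later round is MPC = 0.56 times the previous.
After 5 rounds: 442 + 247.52 + 138.6112 + 77.622272 + 43.46847232 = ΔG·(1 − c^5)/(1 − c) = 442 × (1 − 0.0550731776)/0.44 ≈ ¥949 trillion.

¥949 trillion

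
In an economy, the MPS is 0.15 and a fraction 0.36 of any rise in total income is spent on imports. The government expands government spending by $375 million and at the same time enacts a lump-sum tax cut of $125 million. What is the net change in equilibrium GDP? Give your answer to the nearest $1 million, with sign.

+$944 million

MPC = 1 − MPS = 1 − 0.15 = 0.85.
Expenditure multiplier = 1/(1 − c + m) = 1/(1 − 0.85 + 0.36) = 1/0.51 ≈ 1.961.
ΔG contributes k·ΔG = (+$375 million) / 0.51 ≈ +$735.3 million.
ΔT of −$125 million changes first-round spending by −c·ΔT = +$106.25 million, contributing k·(−c·ΔT) = (+$106.25 million) / 0.51 ≈ +$208.3 million.
Net ΔY = k(ΔG − c·ΔT) = (+$481.25 million) / 0.51 ≈ +$944 million.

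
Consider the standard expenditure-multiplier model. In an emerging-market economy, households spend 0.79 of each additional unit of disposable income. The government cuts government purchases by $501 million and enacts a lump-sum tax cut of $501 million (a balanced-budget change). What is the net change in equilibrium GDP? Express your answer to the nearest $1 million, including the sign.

Expenditure multiplier = 1/(1 − MPC) = 1/(1 − 0.79) = 1/0.21 ≈ 4.762.
ΔG contributes k·ΔG = (−$501 million) / 0.21 ≈ −$2,385.7 million.
ΔT of −$501 million changes first-round spending by −c·ΔT = +$395.79 million, contributing k·(−c·ΔT) = (+$395.79 million) / 0.21 ≈ +$1,884.7 million.
With ΔG = ΔT and no other leakages, the balanced-budget multiplier is 1, so ΔY = ΔG = −$501 million.

−$501 million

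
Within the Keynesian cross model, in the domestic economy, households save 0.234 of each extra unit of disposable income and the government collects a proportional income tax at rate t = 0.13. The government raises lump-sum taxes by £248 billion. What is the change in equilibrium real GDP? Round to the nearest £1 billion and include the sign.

MPC = 1 − MPS = 1 − 0.234 = 0.766.
A lump-sum tax change of +£248 billion shifts disposable income by −£248 billion; first-round consumption changes by −c × ΔT = −0.766 × (+£248 billion) = −£189.968 billion.
Expenditure multiplier = 1/(1 − c(1−t)) = 1/(1 − 0.766×0.87) = 1/0.33358 ≈ 2.998.
The tax multiplier is −c × k ≈ −2.296, so ΔY = k × (−c·ΔT) = (−£189.968 billion) / 0.33358 ≈ −£569 billion.

−£569 billion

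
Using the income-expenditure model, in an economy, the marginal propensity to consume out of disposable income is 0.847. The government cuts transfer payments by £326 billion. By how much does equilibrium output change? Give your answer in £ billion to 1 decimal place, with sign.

−£1,804.7 billion

The transfer change shifts disposable income by −£326 billion, so first-round consumption changes by c·ΔTR = 0.847 × (−£326 billion) = −£276.122 billion.
Expenditure multiplier = 1/(1 − MPC) = 1/(1 − 0.847) = 1/0.153 ≈ 6.536.
The transfer multiplier is c × k ≈ 5.536, so ΔY = k × (c·ΔTR) = (−£276.122 billion) / 0.153 ≈ −£1,804.7 billion.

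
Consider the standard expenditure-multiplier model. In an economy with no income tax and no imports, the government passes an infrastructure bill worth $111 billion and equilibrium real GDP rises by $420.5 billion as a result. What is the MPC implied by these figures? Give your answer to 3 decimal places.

0.736

Implied spending multiplier k = ΔY/ΔG = 420.5/111 ≈ 3.7883.
Since k = 1/(1 − MPC), MPC = 1 − 1/k = 1 − ΔG/ΔY = 1 − 111/420.5 ≈ 0.736.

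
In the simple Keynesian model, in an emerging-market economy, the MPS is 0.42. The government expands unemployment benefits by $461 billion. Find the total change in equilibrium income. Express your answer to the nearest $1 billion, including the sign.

MPC = 1 − MPS = 1 − 0.42 = 0.58.
The transfer change shifts disposable income by +$461 billion, so first-round consumption changes by c·ΔTR = 0.58 × (+$461 billion) = +$267.38 billion.
Expenditure multiplier = 1/(1 − MPC) = 1/(1 − 0.58) = 1/0.42 ≈ 2.381.
The transfer multiplier is c × k ≈ 1.381, so ΔY = k × (c·ΔTR) = (+$267.38 billion) / 0.42 ≈ +$637 billion.

+$637 billion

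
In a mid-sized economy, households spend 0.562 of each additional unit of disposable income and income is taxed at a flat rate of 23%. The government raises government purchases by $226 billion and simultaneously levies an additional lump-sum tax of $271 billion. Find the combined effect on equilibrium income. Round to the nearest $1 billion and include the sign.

Expenditure multiplier = 1/(1 − c(1−t)) = 1/(1 − 0.562×0.77) = 1/0.56726 ≈ 1.763.
ΔG contributes k·ΔG = (+$226 billion) / 0.56726 ≈ +$398.4 billion.
ΔT of +$271 billion changes first-round spending by −c·ΔT = −$152.302 billion, contributing k·(−c·ΔT) = (−$152.302 billion) / 0.56726 ≈ −$268.5 billion.
Net ΔY = k(ΔG − c·ΔT) = (+$73.698 billion) / 0.56726 ≈ +$130 billion.

+$130 billion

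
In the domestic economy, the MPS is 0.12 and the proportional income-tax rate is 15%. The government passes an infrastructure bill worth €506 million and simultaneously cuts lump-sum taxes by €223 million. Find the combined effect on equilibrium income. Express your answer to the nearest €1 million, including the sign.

+€2,787 million

MPC = 1 − MPS = 1 − 0.12 = 0.88.
Expenditure multiplier = 1/(1 − c(1−t)) = 1/(1 − 0.88×0.85) = 1/0.252 ≈ 3.968.
ΔG contributes k·ΔG = (+€506 million) / 0.252 ≈ +€2,007.9 million.
ΔT of −€223 million changes first-round spending by −c·ΔT = +€196.24 million, contributing k·(−c·ΔT) = (+€196.24 million) / 0.252 ≈ +€778.7 million.
Net ΔY = k(ΔG − c·ΔT) = (+€702.24 million) / 0.252 ≈ +€2,787 million.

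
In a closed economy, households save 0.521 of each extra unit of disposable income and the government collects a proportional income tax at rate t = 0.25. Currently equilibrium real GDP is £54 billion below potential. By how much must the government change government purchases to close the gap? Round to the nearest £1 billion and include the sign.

+£35 billion

MPC = 1 − MPS = 1 − 0.521 = 0.479.
Spending multiplier = 1/(1 − c(1−t)) = 1/(1 − 0.479×0.75) = 1/0.64075 ≈ 1.561.
Need ΔY = +£54 billion, so ΔG = ΔY/k = (+£54 billion) × 0.64075 ≈ +£35 billion.
The government should increase government purchases by £35 billion.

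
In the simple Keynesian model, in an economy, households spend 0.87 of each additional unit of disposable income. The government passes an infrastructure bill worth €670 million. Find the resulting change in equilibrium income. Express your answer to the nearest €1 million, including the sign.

+€5,154 million

Expenditure multiplier = 1/(1 − MPC) = 1/(1 − 0.87) = 1/0.13 ≈ 7.692.
ΔY = k × ΔG = (+€670 million) / 0.13 ≈ +€5,154 million.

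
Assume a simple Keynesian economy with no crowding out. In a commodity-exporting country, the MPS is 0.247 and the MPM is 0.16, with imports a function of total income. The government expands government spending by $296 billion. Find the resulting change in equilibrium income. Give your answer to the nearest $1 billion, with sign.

+$727 billion

MPC = 1 − MPS = 1 − 0.247 = 0.753.
Expenditure multiplier = 1/(1 − c + m) = 1/(1 − 0.753 + 0.16) = 1/0.407 ≈ 2.457.
ΔY = k × ΔG = (+$296 billion) / 0.407 ≈ +$727 billion.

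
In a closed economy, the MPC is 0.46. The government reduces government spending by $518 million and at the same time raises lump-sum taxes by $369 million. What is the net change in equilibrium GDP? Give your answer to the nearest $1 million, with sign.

−$1,274 million

Expenditure multiplier = 1/(1 − MPC) = 1/(1 − 0.46) = 1/0.54 ≈ 1.852.
ΔG contributes k·ΔG = (−$518 million) / 0.54 ≈ −$959.3 million.
ΔT of +$369 million changes first-round spending by −c·ΔT = −$169.74 million, contributing k·(−c·ΔT) = (−$169.74 million) / 0.54 ≈ −$314.3 million.
Net ΔY = k(ΔG − c·ΔT) = (−$687.74 million) / 0.54 ≈ −$1,274 million.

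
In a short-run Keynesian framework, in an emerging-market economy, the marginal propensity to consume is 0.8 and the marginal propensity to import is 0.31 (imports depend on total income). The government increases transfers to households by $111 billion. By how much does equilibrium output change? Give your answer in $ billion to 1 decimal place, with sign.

The transfer change shifts disposable income by +$111 billion, so first-round consumption changes by c·ΔTR = 0.8 × (+$111 billion) = +$88.8 billion.
Expenditure multiplier = 1/(1 − c + m) = 1/(1 − 0.8 + 0.31) = 1/0.51 ≈ 1.961.
The transfer multiplier is c × k ≈ 1.569, so ΔY = k × (c·ΔTR) = (+$88.8 billion) / 0.51 ≈ +$174.1 billion.

+$174.1 billion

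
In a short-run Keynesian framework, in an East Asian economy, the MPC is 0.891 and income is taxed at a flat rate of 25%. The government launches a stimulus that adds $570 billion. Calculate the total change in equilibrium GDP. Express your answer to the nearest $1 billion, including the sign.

Government-spending multiplier = 1/(1 − c(1−t)) = 1/(1 − 0.891×0.75) = 1/0.33175 ≈ 3.014.
ΔY = k × ΔG = (+$570 billion) / 0.33175 ≈ +$1,718 billion.

+$1,718 billion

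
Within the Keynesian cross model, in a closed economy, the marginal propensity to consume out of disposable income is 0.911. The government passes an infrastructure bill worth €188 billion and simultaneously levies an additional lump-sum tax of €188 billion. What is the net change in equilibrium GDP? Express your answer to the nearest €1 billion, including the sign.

Expenditure multiplier = 1/(1 − MPC) = 1/(1 − 0.911) = 1/0.089 ≈ 11.236.
ΔG contributes k·ΔG = (+€188 billion) / 0.089 ≈ +€2,112.4 billion.
ΔT of +€188 billion changes first-round spending by −c·ΔT = −€171.268 billion, contributing k·(−c·ΔT) = (−€171.268 billion) / 0.089 ≈ −€1,924.4 billion.
With ΔG = ΔT and no other leakages, the balanced-budget multiplier is 1, so ΔY = ΔG = +€188 billion.

+€188 billion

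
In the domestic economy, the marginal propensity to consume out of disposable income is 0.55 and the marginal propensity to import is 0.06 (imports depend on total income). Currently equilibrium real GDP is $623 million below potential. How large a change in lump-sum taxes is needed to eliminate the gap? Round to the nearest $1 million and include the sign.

Spending multiplier = 1/(1 − c + m) = 1/(1 − 0.55 + 0.06) = 1/0.51 ≈ 1.961.
Tax multiplier = −c·k = −0.55/0.51 ≈ −1.078. Need ΔY = +$623 million, so ΔT = ΔY/(−c·k) = −(+$623 million) × 0.51 / 0.55 ≈ −$578 million.
The government should cut lump-sum taxes by $578 million.

−$578 million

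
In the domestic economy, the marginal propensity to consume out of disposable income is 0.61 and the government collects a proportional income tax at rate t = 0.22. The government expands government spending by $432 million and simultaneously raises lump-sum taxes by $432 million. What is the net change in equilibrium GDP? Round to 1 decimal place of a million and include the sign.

Expenditure multiplier = 1/(1 − c(1−t)) = 1/(1 − 0.61×0.78) = 1/0.5242 ≈ 1.908.
ΔG contributes k·ΔG = (+$432 million) / 0.5242 ≈ +$824.1 million.
ΔT of +$432 million changes first-round spending by −c·ΔT = −$263.52 million, contributing k·(−c·ΔT) = (−$263.52 million) / 0.5242 ≈ −$502.7 million.
Net ΔY = k(ΔG − c·ΔT) = (+$168.48 million) / 0.5242 ≈ +$321.4 million.

+$321.4 million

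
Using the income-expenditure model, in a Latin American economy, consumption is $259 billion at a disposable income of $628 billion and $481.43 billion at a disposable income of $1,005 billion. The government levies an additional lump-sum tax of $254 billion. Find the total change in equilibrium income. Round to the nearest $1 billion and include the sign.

−$366 billion

MPC = ΔC/ΔYd = (481.43 − 259)/(1,005 − 628) = 222.43/377 = 0.59.
A lump-sum tax change of +$254 billion shifts disposable income by −$254 billion; first-round consumption changes by −c × ΔT = −0.59 × (+$254 billion) = −$149.86 billion.
Expenditure multiplier = 1/(1 − MPC) = 1/(1 − 0.59) = 1/0.41 ≈ 2.439.
The tax multiplier is −c × k ≈ −1.439, so ΔY = k × (−c·ΔT) = (−$149.86 billion) / 0.41 ≈ −$366 billion.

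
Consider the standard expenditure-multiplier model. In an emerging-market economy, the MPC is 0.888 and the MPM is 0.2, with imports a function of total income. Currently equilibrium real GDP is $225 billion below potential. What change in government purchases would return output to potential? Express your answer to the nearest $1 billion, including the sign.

+$70 billion

Spending multiplier = 1/(1 − c + m) = 1/(1 − 0.888 + 0.2) = 1/0.312 ≈ 3.205.
Need ΔY = +$225 billion, so ΔG = ΔY/k = (+$225 billion) × 0.312 ≈ +$70 billion.
The government should increase government purchases by $70 billion.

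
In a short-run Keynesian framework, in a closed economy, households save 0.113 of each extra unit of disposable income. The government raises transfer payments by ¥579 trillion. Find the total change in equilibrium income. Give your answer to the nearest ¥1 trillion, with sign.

MPC = 1 − MPS = 1 − 0.113 = 0.887.
The transfer change shifts disposable income by +¥579 trillion, so first-round consumption changes by c·ΔTR = 0.887 × (+¥579 trillion) = +¥513.573 trillion.
Expenditure multiplier = 1/(1 − MPC) = 1/(1 − 0.887) = 1/0.113 ≈ 8.85.
The transfer multiplier is c × k ≈ 7.85, so ΔY = k × (c·ΔTR) = (+¥513.573 trillion) / 0.113 ≈ +¥4,545 trillion.

+¥4,545 trillion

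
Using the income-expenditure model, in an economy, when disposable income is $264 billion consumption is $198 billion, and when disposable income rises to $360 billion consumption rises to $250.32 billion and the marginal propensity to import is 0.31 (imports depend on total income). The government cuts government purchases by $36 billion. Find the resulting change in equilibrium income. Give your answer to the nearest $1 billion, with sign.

MPC = ΔC/ΔYd = (250.32 − 198)/(360 − 264) = 52.32/96 = 0.545.
Government-spending multiplier = 1/(1 − c + m) = 1/(1 − 0.545 + 0.31) = 1/0.765 ≈ 1.307.
ΔY = k × ΔG = (−$36 billion) / 0.765 ≈ −$47 billion.

−$47 billion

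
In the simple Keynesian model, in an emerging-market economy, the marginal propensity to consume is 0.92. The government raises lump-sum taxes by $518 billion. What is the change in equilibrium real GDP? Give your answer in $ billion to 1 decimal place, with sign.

−$5,957.0 billion

A lump-sum tax change of +$518 billion shifts disposable income by −$518 billion; first-round consumption changes by −c × ΔT = −0.92 × (+$518 billion) = −$476.56 billion.
Expenditure multiplier = 1/(1 − MPC) = 1/(1 − 0.92) = 1/0.08 = 12.5.
The tax multiplier is −c × k = −11.5, so ΔY = k × (−c·ΔT) = (−$476.56 billion) / 0.08 = −$5,957 billion.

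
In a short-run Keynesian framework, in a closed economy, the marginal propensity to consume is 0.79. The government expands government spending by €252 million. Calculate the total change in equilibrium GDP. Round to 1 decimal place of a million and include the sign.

Spending multiplier = 1/(1 − MPC) = 1/(1 − 0.79) = 1/0.21 ≈ 4.762.
ΔY = k × ΔG = (+€252 million) / 0.21 = +€1,200 million.

+€1,200.0 million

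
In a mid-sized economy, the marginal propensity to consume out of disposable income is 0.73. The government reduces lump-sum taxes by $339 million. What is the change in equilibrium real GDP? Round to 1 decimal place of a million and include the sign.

+$916.6 million

A lump-sum tax change of −$339 million shifts disposable income by +$339 million; first-round consumption changes by −c × ΔT = −0.73 × (−$339 million) = +$247.47 million.
Expenditure multiplier = 1/(1 − MPC) = 1/(1 − 0.73) = 1/0.27 ≈ 3.704.
The tax multiplier is −c × k ≈ −2.704, so ΔY = k × (−c·ΔT) = (+$247.47 million) / 0.27 ≈ +$916.6 million.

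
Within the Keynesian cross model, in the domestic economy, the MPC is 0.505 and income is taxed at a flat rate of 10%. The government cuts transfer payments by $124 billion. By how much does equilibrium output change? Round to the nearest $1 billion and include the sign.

−$115 billion

The transfer change shifts disposable income by −$124 billion, so first-round consumption changes by c·ΔTR = 0.505 × (−$124 billion) = −$62.62 billion.
Expenditure multiplier = 1/(1 − c(1−t)) = 1/(1 − 0.505×0.9) = 1/0.5455 ≈ 1.833.
The transfer multiplier is c × k ≈ 0.926, so ΔY = k × (c·ΔTR) = (−$62.62 billion) / 0.5455 ≈ −$115 billion.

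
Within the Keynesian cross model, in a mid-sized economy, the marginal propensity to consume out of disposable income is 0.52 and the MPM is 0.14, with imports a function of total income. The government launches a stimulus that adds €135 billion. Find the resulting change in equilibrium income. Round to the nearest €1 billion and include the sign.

Government-spending multiplier = 1/(1 − c + m) = 1/(1 − 0.52 + 0.14) = 1/0.62 ≈ 1.613.
ΔY = k × ΔG = (+€135 billion) / 0.62 ≈ +€218 billion.

+€218 billion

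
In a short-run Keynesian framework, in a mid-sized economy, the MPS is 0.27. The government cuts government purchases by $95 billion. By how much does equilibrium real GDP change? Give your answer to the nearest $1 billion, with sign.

MPC = 1 − MPS = 1 − 0.27 = 0.73.
Government-spending multiplier = 1/(1 − MPC) = 1/(1 − 0.73) = 1/0.27 ≈ 3.704.
ΔY = k × ΔG = (−$95 billion) / 0.27 ≈ −$352 billion.

−$352 billion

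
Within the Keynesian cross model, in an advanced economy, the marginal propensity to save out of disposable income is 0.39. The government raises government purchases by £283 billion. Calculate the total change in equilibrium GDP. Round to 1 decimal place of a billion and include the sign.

MPC = 1 − MPS = 1 − 0.39 = 0.61.
Spending multiplier = 1/(1 − MPC) = 1/(1 − 0.61) = 1/0.39 ≈ 2.564.
ΔY = k × ΔG = (+£283 billion) / 0.39 ≈ +£725.6 billion.

+£725.6 billion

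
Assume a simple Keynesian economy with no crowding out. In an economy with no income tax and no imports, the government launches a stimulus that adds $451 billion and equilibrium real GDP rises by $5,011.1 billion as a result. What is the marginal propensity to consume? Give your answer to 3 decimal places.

0.910

Implied spending multiplier k = ΔY/ΔG = 5,011.1/451 ≈ 11.1111.
Since k = 1/(1 − MPC), MPC = 1 − 1/k = 1 − ΔG/ΔY = 1 − 451/5,011.1 ≈ 0.910.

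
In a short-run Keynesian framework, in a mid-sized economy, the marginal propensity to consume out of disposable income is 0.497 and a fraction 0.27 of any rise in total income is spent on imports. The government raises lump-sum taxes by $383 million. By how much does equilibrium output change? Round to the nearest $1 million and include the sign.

A lump-sum tax change of +$383 million shifts disposable income by −$383 million; first-round consumption changes by −c × ΔT = −0.497 × (+$383 million) = −$190.351 million.
Expenditure multiplier = 1/(1 − c + m) = 1/(1 − 0.497 + 0.27) = 1/0.773 ≈ 1.294.
The tax multiplier is −c × k ≈ −0.643, so ΔY = k × (−c·ΔT) = (−$190.351 million) / 0.773 ≈ −$246 million.

−$246 million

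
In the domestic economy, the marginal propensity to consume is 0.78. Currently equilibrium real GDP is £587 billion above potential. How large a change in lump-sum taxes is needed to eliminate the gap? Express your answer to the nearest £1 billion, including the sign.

+£166 billion

Spending multiplier = 1/(1 − MPC) = 1/(1 − 0.78) = 1/0.22 ≈ 4.545.
Tax multiplier = −c·k = −0.78/0.22 ≈ −3.545. Need ΔY = −£587 billion, so ΔT = ΔY/(−c·k) = −(−£587 billion) × 0.22 / 0.78 ≈ +£166 billion.
The government should raise lump-sum taxes by £166 billion.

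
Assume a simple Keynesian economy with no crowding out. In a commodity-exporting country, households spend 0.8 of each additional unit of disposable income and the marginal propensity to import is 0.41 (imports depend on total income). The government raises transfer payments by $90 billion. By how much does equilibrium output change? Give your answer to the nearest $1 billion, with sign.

The transfer change shifts disposable income by +$90 billion, so first-round consumption changes by c·ΔTR = 0.8 × (+$90 billion) = +$72 billion.
Expenditure multiplier = 1/(1 − c + m) = 1/(1 − 0.8 + 0.41) = 1/0.61 ≈ 1.639.
The transfer multiplier is c × k ≈ 1.311, so ΔY = k × (c·ΔTR) = (+$72 billion) / 0.61 ≈ +$118 billion.

+$118 billion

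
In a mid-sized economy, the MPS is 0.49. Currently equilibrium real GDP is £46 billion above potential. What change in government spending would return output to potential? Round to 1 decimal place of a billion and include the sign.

−£22.5 billion

MPC = 1 − MPS = 1 − 0.49 = 0.51.
Spending multiplier = 1/(1 − MPC) = 1/(1 − 0.51) = 1/0.49 ≈ 2.041.
Need ΔY = −£46 billion, so ΔG = ΔY/k = (−£46 billion) × 0.49 ≈ −£22.5 billion.
The government should cut government spending by £22.5 billion.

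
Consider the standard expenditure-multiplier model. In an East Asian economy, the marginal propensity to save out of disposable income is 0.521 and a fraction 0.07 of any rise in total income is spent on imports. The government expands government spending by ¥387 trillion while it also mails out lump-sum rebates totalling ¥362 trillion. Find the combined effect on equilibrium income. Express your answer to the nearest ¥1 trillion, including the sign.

MPC = 1 − MPS = 1 − 0.521 = 0.479.
Expenditure multiplier = 1/(1 − c + m) = 1/(1 − 0.479 + 0.07) = 1/0.591 ≈ 1.692.
ΔG contributes k·ΔG = (+¥387 trillion) / 0.591 ≈ +¥654.8 trillion.
ΔT of −¥362 trillion changes first-round spending by −c·ΔT = +¥173.398 trillion, contributing k·(−c·ΔT) = (+¥173.398 trillion) / 0.591 ≈ +¥293.4 trillion.
Net ΔY = k(ΔG − c·ΔT) = (+¥560.398 trillion) / 0.591 ≈ +¥948 trillion.

+¥948 trillion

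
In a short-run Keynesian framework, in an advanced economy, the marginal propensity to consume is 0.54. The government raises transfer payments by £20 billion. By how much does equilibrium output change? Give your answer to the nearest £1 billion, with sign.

+£23 billion

The transfer change shifts disposable income by +£20 billion, so first-round consumption changes by c·ΔTR = 0.54 × (+£20 billion) = +£10.8 billion.
Expenditure multiplier = 1/(1 − MPC) = 1/(1 − 0.54) = 1/0.46 ≈ 2.174.
The transfer multiplier is c × k ≈ 1.174, so ΔY = k × (c·ΔTR) = (+£10.8 billion) / 0.46 ≈ +£23 billion.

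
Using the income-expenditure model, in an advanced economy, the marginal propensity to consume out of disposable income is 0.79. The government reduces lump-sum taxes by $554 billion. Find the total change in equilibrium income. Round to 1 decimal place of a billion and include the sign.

+$2,084.1 billion

A lump-sum tax change of −$554 billion shifts disposable income by +$554 billion; first-round consumption changes by −c × ΔT = −0.79 × (−$554 billion) = +$437.66 billion.
Expenditure multiplier = 1/(1 − MPC) = 1/(1 − 0.79) = 1/0.21 ≈ 4.762.
The tax multiplier is −c × k ≈ −3.762, so ΔY = k × (−c·ΔT) = (+$437.66 billion) / 0.21 ≈ +$2,084.1 billion.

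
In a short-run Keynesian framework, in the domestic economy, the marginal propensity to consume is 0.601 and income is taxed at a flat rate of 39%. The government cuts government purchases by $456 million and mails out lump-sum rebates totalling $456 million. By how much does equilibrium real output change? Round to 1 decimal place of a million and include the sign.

Expenditure multiplier = 1/(1 − c(1−t)) = 1/(1 − 0.601×0.61) = 1/0.63339 ≈ 1.579.
ΔG contributes k·ΔG = (−$456 million) / 0.63339 ≈ −$719.9 million.
ΔT of −$456 million changes first-round spending by −c·ΔT = +$274.056 million, contributing k·(−c·ΔT) = (+$274.056 million) / 0.63339 ≈ +$432.7 million.
Net ΔY = k(ΔG − c·ΔT) = (−$181.944 million) / 0.63339 ≈ −$287.3 million.

−$287.3 million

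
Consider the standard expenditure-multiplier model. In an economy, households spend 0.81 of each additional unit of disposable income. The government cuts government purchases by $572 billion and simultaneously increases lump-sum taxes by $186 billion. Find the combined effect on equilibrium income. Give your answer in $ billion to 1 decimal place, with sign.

Expenditure multiplier = 1/(1 − MPC) = 1/(1 − 0.81) = 1/0.19 ≈ 5.263.
ΔG contributes k·ΔG = (−$572 billion) / 0.19 ≈ −$3,010.5 billion.
ΔT of +$186 billion changes first-round spending by −c·ΔT = −$150.66 billion, contributing k·(−c·ΔT) = (−$150.66 billion) / 0.19 ≈ −$792.9 billion.
Net ΔY = k(ΔG − c·ΔT) = (−$722.66 billion) / 0.19 ≈ −$3,803.5 billion.

−$3,803.5 billion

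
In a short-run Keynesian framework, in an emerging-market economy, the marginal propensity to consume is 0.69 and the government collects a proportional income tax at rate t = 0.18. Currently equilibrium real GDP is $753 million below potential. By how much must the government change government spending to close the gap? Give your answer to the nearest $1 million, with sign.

+$327 million

Spending multiplier = 1/(1 − c(1−t)) = 1/(1 − 0.69×0.82) = 1/0.4342 ≈ 2.303.
Need ΔY = +$753 million, so ΔG = ΔY/k = (+$753 million) × 0.4342 ≈ +$327 million.
The government should increase government spending by $327 million.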